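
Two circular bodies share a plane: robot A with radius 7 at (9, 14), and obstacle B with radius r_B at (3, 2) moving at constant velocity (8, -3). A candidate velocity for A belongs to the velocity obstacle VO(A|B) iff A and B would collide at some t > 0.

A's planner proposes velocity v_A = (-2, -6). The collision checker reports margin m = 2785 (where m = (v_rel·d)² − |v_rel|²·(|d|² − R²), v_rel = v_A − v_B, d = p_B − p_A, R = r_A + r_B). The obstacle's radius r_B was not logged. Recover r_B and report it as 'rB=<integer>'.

m = 2785
d = (-6, -12);  v_rel = (-10, -3),  |v_rel|² = 109
v_rel×d = (-10)·(-12) − (-3)·(-6) = 102
since m = R²·109 − 102²:  R² = (10404 + 2785) / 109 = 121
R = √121 = 11  ⇒  r_B = 11 − 7 = 4

rB=4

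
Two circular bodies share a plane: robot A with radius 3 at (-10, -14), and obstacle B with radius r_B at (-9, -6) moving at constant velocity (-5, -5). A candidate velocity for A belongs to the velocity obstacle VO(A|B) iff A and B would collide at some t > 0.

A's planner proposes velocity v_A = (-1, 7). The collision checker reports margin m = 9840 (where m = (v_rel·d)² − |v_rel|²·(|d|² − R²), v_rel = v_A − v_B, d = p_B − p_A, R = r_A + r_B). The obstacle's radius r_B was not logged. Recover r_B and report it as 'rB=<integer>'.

m = 9840
d = (1, 8);  v_rel = (4, 12),  |v_rel|² = 160
v_rel×d = (4)·(8) − (12)·(1) = 20
since m = R²·160 − 20²:  R² = (400 + 9840) / 160 = 64
R = √64 = 8  ⇒  r_B = 8 − 3 = 5

rB=5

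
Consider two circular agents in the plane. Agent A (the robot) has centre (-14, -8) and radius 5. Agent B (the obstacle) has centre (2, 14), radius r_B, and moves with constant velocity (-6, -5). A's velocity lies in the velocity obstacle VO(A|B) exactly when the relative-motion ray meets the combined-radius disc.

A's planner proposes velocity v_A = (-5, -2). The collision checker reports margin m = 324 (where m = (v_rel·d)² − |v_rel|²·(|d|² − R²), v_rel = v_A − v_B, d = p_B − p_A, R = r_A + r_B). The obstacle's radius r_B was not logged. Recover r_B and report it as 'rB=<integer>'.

m = 324
d = (16, 22);  v_rel = (1, 3),  |v_rel|² = 10
v_rel×d = (1)·(22) − (3)·(16) = -26
since m = R²·10 − (-26)²:  R² = (676 + 324) / 10 = 100
R = √100 = 10  ⇒  r_B = 10 − 5 = 5

rB=5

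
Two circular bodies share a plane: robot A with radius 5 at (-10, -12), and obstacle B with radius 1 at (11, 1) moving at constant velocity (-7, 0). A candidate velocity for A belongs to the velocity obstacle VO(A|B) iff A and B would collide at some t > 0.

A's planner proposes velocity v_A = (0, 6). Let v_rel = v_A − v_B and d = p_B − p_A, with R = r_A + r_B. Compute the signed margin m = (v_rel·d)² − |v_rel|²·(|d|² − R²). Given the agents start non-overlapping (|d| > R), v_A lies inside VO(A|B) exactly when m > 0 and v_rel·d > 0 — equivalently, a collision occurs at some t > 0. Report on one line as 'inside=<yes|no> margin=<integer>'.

d = (21, 13),  |d|² = 610;  R = 5+1 = 6,  c = 610−6² = 574
v_rel = (7, 6),  |v_rel|² = 85;  v_rel·d = (7)·(21) + (6)·(13) = 225
85·t² − 450·t + 574 = 0  ⇒  m = 225² − 85·574 = 1835
m = 1835 > 0,  v_rel·d = 225 > 0  ⇒  inside

inside=yes margin=1835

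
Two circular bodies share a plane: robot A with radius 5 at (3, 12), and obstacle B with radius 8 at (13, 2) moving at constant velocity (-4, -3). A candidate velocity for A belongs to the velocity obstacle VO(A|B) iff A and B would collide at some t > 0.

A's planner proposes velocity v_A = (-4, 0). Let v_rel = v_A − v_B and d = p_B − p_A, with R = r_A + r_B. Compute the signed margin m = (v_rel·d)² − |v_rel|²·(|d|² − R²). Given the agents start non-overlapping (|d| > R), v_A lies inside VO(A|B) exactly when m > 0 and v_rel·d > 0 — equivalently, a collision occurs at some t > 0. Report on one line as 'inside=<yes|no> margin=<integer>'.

d = (10, -10),  |d|² = 200;  R = 5+8 = 13,  c = 200−13² = 31
v_rel = (0, 3),  |v_rel|² = 9;  v_rel·d = (0)·(10) + (3)·(-10) = -30
9·t² + 60·t + 31 = 0  ⇒  m = (-30)² − 9·31 = 621
m = 621 > 0,  v_rel·d = -30 < 0  ⇒  outside

inside=no margin=621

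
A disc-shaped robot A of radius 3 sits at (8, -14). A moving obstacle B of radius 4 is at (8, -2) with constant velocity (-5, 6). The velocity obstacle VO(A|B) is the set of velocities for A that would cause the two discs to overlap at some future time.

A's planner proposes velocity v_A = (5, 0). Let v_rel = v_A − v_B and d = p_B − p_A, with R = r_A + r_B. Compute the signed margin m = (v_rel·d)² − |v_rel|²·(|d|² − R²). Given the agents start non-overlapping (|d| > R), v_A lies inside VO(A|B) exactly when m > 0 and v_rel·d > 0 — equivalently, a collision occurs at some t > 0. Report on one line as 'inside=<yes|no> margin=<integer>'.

d = (0, 12),  |d|² = 144;  R = 3+4 = 7,  c = 144−7² = 95
v_rel = (10, -6),  |v_rel|² = 136;  v_rel·d = (10)·(0) + (-6)·(12) = -72
136·t² + 144·t + 95 = 0  ⇒  m = (-72)² − 136·95 = -7736
m = -7736 < 0,  v_rel·d = -72 < 0  ⇒  outside

inside=no margin=-7736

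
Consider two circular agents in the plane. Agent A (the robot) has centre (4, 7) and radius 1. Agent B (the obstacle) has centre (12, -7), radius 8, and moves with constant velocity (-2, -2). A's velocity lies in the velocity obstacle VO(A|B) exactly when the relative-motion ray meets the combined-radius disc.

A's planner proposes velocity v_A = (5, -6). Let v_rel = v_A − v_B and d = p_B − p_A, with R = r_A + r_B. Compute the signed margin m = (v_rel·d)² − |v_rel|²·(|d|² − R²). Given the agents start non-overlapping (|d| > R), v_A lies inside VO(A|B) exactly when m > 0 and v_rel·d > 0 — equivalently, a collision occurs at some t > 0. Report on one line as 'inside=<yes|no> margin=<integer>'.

d = (8, -14),  |d|² = 260;  R = 1+8 = 9,  c = 260−9² = 179
v_rel = (7, -4),  |v_rel|² = 65;  v_rel·d = (7)·(8) + (-4)·(-14) = 112
65·t² − 224·t + 179 = 0  ⇒  m = 112² − 65·179 = 909
m = 909 > 0,  v_rel·d = 112 > 0  ⇒  inside

inside=yes margin=909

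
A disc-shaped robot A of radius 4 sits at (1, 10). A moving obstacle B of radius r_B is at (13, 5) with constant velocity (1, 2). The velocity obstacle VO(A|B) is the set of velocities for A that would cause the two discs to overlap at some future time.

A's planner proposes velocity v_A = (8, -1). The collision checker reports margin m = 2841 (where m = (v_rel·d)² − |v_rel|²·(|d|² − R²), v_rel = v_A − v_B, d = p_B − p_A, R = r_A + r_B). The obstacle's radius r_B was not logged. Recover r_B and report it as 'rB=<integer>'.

m = 2841
d = (12, -5);  v_rel = (7, -3),  |v_rel|² = 58
v_rel×d = (7)·(-5) − (-3)·(12) = 1
since m = R²·58 − 1²:  R² = (1 + 2841) / 58 = 49
R = √49 = 7  ⇒  r_B = 7 − 4 = 3

rB=3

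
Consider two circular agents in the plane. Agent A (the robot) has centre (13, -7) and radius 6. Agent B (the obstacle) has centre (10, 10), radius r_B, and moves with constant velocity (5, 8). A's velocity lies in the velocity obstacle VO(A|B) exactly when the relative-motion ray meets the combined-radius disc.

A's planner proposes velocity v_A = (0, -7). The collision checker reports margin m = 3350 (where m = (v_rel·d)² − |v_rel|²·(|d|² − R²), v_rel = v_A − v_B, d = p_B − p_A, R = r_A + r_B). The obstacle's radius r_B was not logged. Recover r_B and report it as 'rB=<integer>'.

m = 3350
d = (-3, 17);  v_rel = (-5, -15),  |v_rel|² = 250
v_rel×d = (-5)·(17) − (-15)·(-3) = -130
since m = R²·250 − (-130)²:  R² = (16900 + 3350) / 250 = 81
R = √81 = 9  ⇒  r_B = 9 − 6 = 3

rB=3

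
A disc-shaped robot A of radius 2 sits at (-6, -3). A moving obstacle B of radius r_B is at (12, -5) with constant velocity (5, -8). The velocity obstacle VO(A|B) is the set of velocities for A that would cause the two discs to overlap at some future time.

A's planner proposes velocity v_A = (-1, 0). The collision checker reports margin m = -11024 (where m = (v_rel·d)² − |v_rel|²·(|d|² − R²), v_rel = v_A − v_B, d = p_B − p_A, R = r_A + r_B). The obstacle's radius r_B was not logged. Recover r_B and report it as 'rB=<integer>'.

m = -11024
d = (18, -2);  v_rel = (-6, 8),  |v_rel|² = 100
v_rel×d = (-6)·(-2) − (8)·(18) = -132
since m = R²·100 − (-132)²:  R² = (17424 + -11024) / 100 = 64
R = √64 = 8  ⇒  r_B = 8 − 2 = 6

rB=6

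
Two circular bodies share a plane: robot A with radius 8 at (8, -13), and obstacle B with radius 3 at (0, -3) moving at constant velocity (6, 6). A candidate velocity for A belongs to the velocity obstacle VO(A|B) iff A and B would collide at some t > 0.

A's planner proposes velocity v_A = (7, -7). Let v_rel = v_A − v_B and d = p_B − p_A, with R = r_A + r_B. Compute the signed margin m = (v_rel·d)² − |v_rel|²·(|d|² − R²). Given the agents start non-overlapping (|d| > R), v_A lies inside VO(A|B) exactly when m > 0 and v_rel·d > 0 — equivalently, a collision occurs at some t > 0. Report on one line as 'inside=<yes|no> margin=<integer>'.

d = (-8, 10),  |d|² = 164;  R = 8+3 = 11,  c = 164−11² = 43
v_rel = (1, -13),  |v_rel|² = 170;  v_rel·d = (1)·(-8) + (-13)·(10) = -138
170·t² + 276·t + 43 = 0  ⇒  m = (-138)² − 170·43 = 11734
m = 11734 > 0,  v_rel·d = -138 < 0  ⇒  outside

inside=no margin=11734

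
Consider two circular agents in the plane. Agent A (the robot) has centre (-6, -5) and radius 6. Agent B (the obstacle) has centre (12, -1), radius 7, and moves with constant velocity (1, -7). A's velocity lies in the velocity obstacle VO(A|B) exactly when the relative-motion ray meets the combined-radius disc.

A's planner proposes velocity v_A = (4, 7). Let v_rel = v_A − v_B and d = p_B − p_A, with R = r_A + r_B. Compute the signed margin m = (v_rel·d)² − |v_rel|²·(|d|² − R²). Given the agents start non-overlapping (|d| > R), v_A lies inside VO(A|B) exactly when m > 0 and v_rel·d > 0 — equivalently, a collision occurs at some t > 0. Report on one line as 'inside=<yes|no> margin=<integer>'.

d = (18, 4),  |d|² = 340;  R = 6+7 = 13,  c = 340−13² = 171
v_rel = (3, 14),  |v_rel|² = 205;  v_rel·d = (3)·(18) + (14)·(4) = 110
205·t² − 220·t + 171 = 0  ⇒  m = 110² − 205·171 = -22955
m = -22955 < 0,  v_rel·d = 110 > 0  ⇒  outside

inside=no margin=-22955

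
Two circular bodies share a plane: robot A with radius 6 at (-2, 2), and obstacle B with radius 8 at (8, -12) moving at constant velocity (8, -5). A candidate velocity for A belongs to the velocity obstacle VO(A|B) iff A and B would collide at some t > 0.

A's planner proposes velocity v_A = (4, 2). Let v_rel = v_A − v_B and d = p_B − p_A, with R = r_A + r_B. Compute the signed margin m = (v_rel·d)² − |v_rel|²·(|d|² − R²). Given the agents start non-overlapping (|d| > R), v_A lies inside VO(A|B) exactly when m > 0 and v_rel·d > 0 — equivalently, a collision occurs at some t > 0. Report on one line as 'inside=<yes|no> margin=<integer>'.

d = (10, -14),  |d|² = 296;  R = 6+8 = 14,  c = 296−14² = 100
v_rel = (-4, 7),  |v_rel|² = 65;  v_rel·d = (-4)·(10) + (7)·(-14) = -138
65·t² + 276·t + 100 = 0  ⇒  m = (-138)² − 65·100 = 12544
m = 12544 > 0,  v_rel·d = -138 < 0  ⇒  outside

inside=no margin=12544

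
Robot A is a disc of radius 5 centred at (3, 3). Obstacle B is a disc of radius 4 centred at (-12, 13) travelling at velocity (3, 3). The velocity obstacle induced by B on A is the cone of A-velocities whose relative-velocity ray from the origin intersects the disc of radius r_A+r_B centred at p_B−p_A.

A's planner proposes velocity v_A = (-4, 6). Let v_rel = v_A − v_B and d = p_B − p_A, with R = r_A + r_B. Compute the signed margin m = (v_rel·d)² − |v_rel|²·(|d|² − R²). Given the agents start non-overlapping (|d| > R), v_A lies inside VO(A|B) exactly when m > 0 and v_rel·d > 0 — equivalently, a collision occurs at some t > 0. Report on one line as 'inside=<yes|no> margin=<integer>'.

d = (-15, 10),  |d|² = 325;  R = 5+4 = 9,  c = 325−9² = 244
v_rel = (-7, 3),  |v_rel|² = 58;  v_rel·d = (-7)·(-15) + (3)·(10) = 135
58·t² − 270·t + 244 = 0  ⇒  m = 135² − 58·244 = 4073
m = 4073 > 0,  v_rel·d = 135 > 0  ⇒  inside

inside=yes margin=4073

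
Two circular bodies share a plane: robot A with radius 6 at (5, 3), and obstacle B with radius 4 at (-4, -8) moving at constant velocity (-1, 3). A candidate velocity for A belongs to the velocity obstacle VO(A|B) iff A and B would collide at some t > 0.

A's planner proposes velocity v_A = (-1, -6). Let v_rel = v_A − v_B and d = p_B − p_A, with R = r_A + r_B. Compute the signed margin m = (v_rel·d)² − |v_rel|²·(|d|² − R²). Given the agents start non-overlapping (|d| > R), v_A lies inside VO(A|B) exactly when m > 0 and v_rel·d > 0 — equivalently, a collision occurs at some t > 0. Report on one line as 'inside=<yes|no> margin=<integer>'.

d = (-9, -11),  |d|² = 202;  R = 6+4 = 10,  c = 202−10² = 102
v_rel = (0, -9),  |v_rel|² = 81;  v_rel·d = (0)·(-9) + (-9)·(-11) = 99
81·t² − 198·t + 102 = 0  ⇒  m = 99² − 81·102 = 1539
m = 1539 > 0,  v_rel·d = 99 > 0  ⇒  inside

inside=yes margin=1539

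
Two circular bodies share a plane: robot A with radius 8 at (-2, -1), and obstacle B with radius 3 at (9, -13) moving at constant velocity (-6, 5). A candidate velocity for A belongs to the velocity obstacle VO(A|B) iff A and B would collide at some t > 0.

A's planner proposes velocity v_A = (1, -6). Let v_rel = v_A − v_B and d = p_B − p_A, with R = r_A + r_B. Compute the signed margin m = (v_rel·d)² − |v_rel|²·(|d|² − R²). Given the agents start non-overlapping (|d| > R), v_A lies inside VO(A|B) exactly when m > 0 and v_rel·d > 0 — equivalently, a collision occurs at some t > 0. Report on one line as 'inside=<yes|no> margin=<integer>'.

d = (11, -12),  |d|² = 265;  R = 8+3 = 11,  c = 265−11² = 144
v_rel = (7, -11),  |v_rel|² = 170;  v_rel·d = (7)·(11) + (-11)·(-12) = 209
170·t² − 418·t + 144 = 0  ⇒  m = 209² − 170·144 = 19201
m = 19201 > 0,  v_rel·d = 209 > 0  ⇒  inside

inside=yes margin=19201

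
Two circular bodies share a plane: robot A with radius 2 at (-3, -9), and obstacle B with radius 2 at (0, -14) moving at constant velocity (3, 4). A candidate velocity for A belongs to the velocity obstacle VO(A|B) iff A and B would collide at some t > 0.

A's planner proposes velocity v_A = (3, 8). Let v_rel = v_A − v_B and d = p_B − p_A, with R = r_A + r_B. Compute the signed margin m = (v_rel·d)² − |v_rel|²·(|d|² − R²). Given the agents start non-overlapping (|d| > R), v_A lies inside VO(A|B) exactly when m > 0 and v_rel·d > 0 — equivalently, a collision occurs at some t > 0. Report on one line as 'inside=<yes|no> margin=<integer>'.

d = (3, -5),  |d|² = 34;  R = 2+2 = 4,  c = 34−4² = 18
v_rel = (0, 4),  |v_rel|² = 16;  v_rel·d = (0)·(3) + (4)·(-5) = -20
16·t² + 40·t + 18 = 0  ⇒  m = (-20)² − 16·18 = 112
m = 112 > 0,  v_rel·d = -20 < 0  ⇒  outside

inside=no margin=112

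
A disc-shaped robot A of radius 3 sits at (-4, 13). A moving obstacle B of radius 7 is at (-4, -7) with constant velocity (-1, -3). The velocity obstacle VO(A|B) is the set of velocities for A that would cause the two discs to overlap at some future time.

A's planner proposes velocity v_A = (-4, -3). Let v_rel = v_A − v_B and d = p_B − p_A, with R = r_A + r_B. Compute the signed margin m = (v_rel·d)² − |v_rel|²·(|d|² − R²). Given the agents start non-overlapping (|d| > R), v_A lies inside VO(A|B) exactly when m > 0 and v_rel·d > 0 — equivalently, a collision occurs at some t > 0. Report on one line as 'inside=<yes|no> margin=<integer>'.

d = (0, -20),  |d|² = 400;  R = 3+7 = 10,  c = 400−10² = 300
v_rel = (-3, 0),  |v_rel|² = 9;  v_rel·d = (-3)·(0) + (0)·(-20) = 0
9·t² − 0·t + 300 = 0  ⇒  m = 0² − 9·300 = -2700
m = -2700 < 0,  v_rel·d = 0 = 0  ⇒  outside

inside=no margin=-2700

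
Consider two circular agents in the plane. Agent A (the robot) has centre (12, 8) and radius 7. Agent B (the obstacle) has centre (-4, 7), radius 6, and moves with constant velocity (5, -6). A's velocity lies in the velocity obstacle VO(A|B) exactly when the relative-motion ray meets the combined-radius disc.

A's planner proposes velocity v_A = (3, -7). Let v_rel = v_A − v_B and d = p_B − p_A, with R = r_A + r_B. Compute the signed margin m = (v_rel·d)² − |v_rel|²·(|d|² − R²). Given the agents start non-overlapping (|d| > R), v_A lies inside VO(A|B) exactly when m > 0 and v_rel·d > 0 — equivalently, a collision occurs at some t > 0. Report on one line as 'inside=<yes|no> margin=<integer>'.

d = (-16, -1),  |d|² = 257;  R = 7+6 = 13,  c = 257−13² = 88
v_rel = (-2, -1),  |v_rel|² = 5;  v_rel·d = (-2)·(-16) + (-1)·(-1) = 33
5·t² − 66·t + 88 = 0  ⇒  m = 33² − 5·88 = 649
m = 649 > 0,  v_rel·d = 33 > 0  ⇒  inside

inside=yes margin=649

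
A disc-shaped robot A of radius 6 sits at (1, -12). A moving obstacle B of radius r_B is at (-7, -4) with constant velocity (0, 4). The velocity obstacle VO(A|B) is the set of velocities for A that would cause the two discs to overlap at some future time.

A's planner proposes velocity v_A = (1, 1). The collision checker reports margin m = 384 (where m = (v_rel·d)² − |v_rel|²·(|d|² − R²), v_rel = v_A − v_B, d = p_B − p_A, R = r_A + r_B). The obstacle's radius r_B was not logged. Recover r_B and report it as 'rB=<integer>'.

m = 384
d = (-8, 8);  v_rel = (1, -3),  |v_rel|² = 10
v_rel×d = (1)·(8) − (-3)·(-8) = -16
since m = R²·10 − (-16)²:  R² = (256 + 384) / 10 = 64
R = √64 = 8  ⇒  r_B = 8 − 6 = 2

rB=2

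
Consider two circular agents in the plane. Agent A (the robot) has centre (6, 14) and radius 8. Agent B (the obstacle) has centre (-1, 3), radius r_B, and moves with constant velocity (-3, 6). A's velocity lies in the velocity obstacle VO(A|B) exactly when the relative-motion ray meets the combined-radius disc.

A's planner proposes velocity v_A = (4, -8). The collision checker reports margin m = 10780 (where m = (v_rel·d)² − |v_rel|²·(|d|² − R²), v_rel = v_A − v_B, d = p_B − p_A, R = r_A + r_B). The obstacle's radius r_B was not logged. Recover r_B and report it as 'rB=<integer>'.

m = 10780
d = (-7, -11);  v_rel = (7, -14),  |v_rel|² = 245
v_rel×d = (7)·(-11) − (-14)·(-7) = -175
since m = R²·245 − (-175)²:  R² = (30625 + 10780) / 245 = 169
R = √169 = 13  ⇒  r_B = 13 − 8 = 5

rB=5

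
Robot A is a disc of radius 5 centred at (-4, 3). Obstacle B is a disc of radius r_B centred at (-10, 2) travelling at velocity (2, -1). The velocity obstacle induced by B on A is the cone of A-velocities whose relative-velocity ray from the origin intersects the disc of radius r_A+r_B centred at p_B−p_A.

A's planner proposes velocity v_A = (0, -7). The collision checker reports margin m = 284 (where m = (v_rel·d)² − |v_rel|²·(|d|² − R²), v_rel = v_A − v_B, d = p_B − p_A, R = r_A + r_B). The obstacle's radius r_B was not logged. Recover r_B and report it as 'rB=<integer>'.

m = 284
d = (-6, -1);  v_rel = (-2, -6),  |v_rel|² = 40
v_rel×d = (-2)·(-1) − (-6)·(-6) = -34
since m = R²·40 − (-34)²:  R² = (1156 + 284) / 40 = 36
R = √36 = 6  ⇒  r_B = 6 − 5 = 1

rB=1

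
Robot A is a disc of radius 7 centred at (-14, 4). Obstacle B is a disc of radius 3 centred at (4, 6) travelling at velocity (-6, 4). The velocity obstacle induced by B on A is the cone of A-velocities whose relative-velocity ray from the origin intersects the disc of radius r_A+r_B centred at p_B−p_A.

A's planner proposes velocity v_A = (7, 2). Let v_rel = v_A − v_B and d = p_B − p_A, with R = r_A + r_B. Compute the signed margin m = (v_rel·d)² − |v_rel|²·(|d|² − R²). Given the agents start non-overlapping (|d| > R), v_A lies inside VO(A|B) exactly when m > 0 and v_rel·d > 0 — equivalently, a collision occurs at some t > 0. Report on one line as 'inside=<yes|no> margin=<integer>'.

d = (18, 2),  |d|² = 328;  R = 7+3 = 10,  c = 328−10² = 228
v_rel = (13, -2),  |v_rel|² = 173;  v_rel·d = (13)·(18) + (-2)·(2) = 230
173·t² − 460·t + 228 = 0  ⇒  m = 230² − 173·228 = 13456
m = 13456 > 0,  v_rel·d = 230 > 0  ⇒  inside

inside=yes margin=13456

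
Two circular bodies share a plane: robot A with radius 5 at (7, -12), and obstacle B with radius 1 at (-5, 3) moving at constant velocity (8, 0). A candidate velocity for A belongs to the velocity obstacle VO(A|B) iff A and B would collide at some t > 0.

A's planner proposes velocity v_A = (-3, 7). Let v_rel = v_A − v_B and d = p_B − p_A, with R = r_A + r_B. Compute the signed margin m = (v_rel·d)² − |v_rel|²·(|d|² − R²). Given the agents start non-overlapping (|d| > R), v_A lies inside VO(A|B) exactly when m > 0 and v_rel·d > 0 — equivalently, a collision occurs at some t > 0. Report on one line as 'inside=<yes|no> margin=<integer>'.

d = (-12, 15),  |d|² = 369;  R = 5+1 = 6,  c = 369−6² = 333
v_rel = (-11, 7),  |v_rel|² = 170;  v_rel·d = (-11)·(-12) + (7)·(15) = 237
170·t² − 474·t + 333 = 0  ⇒  m = 237² − 170·333 = -441
m = -441 < 0,  v_rel·d = 237 > 0  ⇒  outside

inside=no margin=-441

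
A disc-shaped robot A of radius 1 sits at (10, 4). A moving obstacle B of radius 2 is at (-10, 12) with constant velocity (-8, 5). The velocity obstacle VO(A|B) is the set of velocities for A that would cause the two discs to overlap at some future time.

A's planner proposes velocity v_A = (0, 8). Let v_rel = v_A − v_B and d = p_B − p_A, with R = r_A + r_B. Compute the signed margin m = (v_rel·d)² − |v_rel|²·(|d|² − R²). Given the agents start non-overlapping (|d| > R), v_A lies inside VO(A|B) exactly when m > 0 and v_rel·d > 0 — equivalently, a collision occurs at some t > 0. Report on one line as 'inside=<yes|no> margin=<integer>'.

d = (-20, 8),  |d|² = 464;  R = 1+2 = 3,  c = 464−3² = 455
v_rel = (8, 3),  |v_rel|² = 73;  v_rel·d = (8)·(-20) + (3)·(8) = -136
73·t² + 272·t + 455 = 0  ⇒  m = (-136)² − 73·455 = -14719
m = -14719 < 0,  v_rel·d = -136 < 0  ⇒  outside

inside=no margin=-14719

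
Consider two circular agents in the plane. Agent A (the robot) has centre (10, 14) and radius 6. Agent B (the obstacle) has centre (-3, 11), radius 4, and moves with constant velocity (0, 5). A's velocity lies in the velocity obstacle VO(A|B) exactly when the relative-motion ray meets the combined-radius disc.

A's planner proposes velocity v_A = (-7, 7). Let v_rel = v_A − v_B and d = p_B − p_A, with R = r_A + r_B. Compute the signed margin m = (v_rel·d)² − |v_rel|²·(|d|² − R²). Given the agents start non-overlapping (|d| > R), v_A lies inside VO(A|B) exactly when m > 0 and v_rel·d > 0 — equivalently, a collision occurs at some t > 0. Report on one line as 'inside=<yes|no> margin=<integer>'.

d = (-13, -3),  |d|² = 178;  R = 6+4 = 10,  c = 178−10² = 78
v_rel = (-7, 2),  |v_rel|² = 53;  v_rel·d = (-7)·(-13) + (2)·(-3) = 85
53·t² − 170·t + 78 = 0  ⇒  m = 85² − 53·78 = 3091
m = 3091 > 0,  v_rel·d = 85 > 0  ⇒  inside

inside=yes margin=3091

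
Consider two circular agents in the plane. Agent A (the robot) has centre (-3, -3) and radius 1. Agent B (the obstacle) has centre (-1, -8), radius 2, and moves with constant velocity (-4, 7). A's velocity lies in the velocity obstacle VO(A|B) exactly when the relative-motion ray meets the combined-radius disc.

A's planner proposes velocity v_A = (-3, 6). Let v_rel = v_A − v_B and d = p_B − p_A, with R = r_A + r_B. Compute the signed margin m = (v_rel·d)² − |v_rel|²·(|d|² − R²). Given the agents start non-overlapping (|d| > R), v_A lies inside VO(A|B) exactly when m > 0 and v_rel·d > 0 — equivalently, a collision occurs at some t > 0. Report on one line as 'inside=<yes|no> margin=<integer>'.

d = (2, -5),  |d|² = 29;  R = 1+2 = 3,  c = 29−3² = 20
v_rel = (1, -1),  |v_rel|² = 2;  v_rel·d = (1)·(2) + (-1)·(-5) = 7
2·t² − 14·t + 20 = 0  ⇒  m = 7² − 2·20 = 9
m = 9 > 0,  v_rel·d = 7 > 0  ⇒  inside

inside=yes margin=9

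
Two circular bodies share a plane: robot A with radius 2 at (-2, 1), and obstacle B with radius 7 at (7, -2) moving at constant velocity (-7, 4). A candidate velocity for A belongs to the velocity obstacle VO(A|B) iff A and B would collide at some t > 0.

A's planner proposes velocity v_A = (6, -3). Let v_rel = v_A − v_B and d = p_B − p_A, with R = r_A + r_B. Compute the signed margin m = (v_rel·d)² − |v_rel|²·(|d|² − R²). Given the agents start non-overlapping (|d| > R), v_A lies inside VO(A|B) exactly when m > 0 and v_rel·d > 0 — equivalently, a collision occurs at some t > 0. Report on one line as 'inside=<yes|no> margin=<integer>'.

d = (9, -3),  |d|² = 90;  R = 2+7 = 9,  c = 90−9² = 9
v_rel = (13, -7),  |v_rel|² = 218;  v_rel·d = (13)·(9) + (-7)·(-3) = 138
218·t² − 276·t + 9 = 0  ⇒  m = 138² − 218·9 = 17082
m = 17082 > 0,  v_rel·d = 138 > 0  ⇒  inside

inside=yes margin=17082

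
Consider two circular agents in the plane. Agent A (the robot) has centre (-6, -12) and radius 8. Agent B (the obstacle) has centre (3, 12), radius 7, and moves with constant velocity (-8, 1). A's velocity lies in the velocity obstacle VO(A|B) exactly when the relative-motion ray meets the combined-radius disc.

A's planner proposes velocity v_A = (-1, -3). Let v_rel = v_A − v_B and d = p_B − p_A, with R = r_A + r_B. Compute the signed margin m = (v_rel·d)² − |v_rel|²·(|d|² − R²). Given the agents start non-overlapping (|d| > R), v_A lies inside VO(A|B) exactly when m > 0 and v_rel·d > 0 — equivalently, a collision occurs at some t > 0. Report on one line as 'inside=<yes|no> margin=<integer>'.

d = (9, 24),  |d|² = 657;  R = 8+7 = 15,  c = 657−15² = 432
v_rel = (7, -4),  |v_rel|² = 65;  v_rel·d = (7)·(9) + (-4)·(24) = -33
65·t² + 66·t + 432 = 0  ⇒  m = (-33)² − 65·432 = -26991
m = -26991 < 0,  v_rel·d = -33 < 0  ⇒  outside

inside=no margin=-26991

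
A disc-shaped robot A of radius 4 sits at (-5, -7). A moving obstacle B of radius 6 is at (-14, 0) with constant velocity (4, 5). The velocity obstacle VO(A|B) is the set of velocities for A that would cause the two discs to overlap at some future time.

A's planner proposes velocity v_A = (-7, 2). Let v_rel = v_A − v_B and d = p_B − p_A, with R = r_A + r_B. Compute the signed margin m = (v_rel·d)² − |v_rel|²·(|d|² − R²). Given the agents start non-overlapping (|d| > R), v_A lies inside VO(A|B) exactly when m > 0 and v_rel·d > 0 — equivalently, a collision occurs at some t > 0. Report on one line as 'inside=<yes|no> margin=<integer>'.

d = (-9, 7),  |d|² = 130;  R = 4+6 = 10,  c = 130−10² = 30
v_rel = (-11, -3),  |v_rel|² = 130;  v_rel·d = (-11)·(-9) + (-3)·(7) = 78
130·t² − 156·t + 30 = 0  ⇒  m = 78² − 130·30 = 2184
m = 2184 > 0,  v_rel·d = 78 > 0  ⇒  inside

inside=yes margin=2184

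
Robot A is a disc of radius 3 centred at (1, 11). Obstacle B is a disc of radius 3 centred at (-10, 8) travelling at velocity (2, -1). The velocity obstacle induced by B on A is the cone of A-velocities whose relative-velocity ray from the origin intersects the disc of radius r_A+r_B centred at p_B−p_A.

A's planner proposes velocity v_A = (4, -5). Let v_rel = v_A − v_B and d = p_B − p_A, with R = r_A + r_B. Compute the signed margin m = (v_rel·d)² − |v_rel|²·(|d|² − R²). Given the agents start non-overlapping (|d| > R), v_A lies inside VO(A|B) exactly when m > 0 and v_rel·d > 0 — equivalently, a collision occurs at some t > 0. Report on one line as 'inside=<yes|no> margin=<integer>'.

d = (-11, -3),  |d|² = 130;  R = 3+3 = 6,  c = 130−6² = 94
v_rel = (2, -4),  |v_rel|² = 20;  v_rel·d = (2)·(-11) + (-4)·(-3) = -10
20·t² + 20·t + 94 = 0  ⇒  m = (-10)² − 20·94 = -1780
m = -1780 < 0,  v_rel·d = -10 < 0  ⇒  outside

inside=no margin=-1780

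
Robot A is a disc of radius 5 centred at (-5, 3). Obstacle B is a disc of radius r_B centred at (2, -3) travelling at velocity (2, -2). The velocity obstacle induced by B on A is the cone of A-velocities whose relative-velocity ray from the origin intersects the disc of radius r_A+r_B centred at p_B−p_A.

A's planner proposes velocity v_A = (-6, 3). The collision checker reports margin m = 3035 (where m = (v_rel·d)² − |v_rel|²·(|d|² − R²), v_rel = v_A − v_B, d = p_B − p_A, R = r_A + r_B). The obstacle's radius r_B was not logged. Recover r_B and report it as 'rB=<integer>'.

m = 3035
d = (7, -6);  v_rel = (-8, 5),  |v_rel|² = 89
v_rel×d = (-8)·(-6) − (5)·(7) = 13
since m = R²·89 − 13²:  R² = (169 + 3035) / 89 = 36
R = √36 = 6  ⇒  r_B = 6 − 5 = 1

rB=1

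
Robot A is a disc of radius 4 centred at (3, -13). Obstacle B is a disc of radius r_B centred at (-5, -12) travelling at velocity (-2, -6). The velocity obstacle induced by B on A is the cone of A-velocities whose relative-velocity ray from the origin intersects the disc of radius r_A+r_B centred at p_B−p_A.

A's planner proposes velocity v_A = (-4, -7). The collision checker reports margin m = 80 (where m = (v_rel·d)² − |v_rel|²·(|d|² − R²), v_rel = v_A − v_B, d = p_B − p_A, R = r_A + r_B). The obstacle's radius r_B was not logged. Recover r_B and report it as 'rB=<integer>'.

m = 80
d = (-8, 1);  v_rel = (-2, -1),  |v_rel|² = 5
v_rel×d = (-2)·(1) − (-1)·(-8) = -10
since m = R²·5 − (-10)²:  R² = (100 + 80) / 5 = 36
R = √36 = 6  ⇒  r_B = 6 − 4 = 2

rB=2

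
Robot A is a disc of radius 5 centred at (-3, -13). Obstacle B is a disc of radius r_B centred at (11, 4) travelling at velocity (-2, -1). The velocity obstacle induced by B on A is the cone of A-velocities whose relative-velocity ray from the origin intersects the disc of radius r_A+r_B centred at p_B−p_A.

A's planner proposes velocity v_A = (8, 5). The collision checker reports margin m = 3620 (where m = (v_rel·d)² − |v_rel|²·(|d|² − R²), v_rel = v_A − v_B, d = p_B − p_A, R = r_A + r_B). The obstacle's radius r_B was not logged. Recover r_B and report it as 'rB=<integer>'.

m = 3620
d = (14, 17);  v_rel = (10, 6),  |v_rel|² = 136
v_rel×d = (10)·(17) − (6)·(14) = 86
since m = R²·136 − 86²:  R² = (7396 + 3620) / 136 = 81
R = √81 = 9  ⇒  r_B = 9 − 5 = 4

rB=4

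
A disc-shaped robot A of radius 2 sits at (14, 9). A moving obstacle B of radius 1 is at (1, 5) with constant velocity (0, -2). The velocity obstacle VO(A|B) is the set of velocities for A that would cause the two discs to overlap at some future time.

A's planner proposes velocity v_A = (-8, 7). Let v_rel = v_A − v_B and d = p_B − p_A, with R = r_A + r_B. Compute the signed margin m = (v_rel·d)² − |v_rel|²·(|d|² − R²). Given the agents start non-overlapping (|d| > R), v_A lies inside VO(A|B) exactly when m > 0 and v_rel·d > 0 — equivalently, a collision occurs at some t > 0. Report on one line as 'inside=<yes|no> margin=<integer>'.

d = (-13, -4),  |d|² = 185;  R = 2+1 = 3,  c = 185−3² = 176
v_rel = (-8, 9),  |v_rel|² = 145;  v_rel·d = (-8)·(-13) + (9)·(-4) = 68
145·t² − 136·t + 176 = 0  ⇒  m = 68² − 145·176 = -20896
m = -20896 < 0,  v_rel·d = 68 > 0  ⇒  outside

inside=no margin=-20896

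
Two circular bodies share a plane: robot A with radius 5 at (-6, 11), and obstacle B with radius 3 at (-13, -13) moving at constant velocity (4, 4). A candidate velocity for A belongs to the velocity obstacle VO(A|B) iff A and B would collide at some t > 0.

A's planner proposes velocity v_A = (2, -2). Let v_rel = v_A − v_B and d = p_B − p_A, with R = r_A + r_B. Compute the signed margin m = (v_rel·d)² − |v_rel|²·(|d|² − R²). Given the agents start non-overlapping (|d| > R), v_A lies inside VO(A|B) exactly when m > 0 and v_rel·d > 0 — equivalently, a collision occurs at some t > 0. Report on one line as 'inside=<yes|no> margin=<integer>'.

d = (-7, -24),  |d|² = 625;  R = 5+3 = 8,  c = 625−8² = 561
v_rel = (-2, -6),  |v_rel|² = 40;  v_rel·d = (-2)·(-7) + (-6)·(-24) = 158
40·t² − 316·t + 561 = 0  ⇒  m = 158² − 40·561 = 2524
m = 2524 > 0,  v_rel·d = 158 > 0  ⇒  inside

inside=yes margin=2524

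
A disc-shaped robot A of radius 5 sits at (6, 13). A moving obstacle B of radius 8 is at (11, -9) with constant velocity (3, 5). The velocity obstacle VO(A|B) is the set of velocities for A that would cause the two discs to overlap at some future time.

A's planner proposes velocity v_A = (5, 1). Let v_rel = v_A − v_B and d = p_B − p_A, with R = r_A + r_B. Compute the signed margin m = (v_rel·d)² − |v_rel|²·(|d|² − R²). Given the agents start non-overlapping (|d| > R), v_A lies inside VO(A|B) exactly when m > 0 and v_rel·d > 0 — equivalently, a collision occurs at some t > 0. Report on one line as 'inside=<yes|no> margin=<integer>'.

d = (5, -22),  |d|² = 509;  R = 5+8 = 13,  c = 509−13² = 340
v_rel = (2, -4),  |v_rel|² = 20;  v_rel·d = (2)·(5) + (-4)·(-22) = 98
20·t² − 196·t + 340 = 0  ⇒  m = 98² − 20·340 = 2804
m = 2804 > 0,  v_rel·d = 98 > 0  ⇒  inside

inside=yes margin=2804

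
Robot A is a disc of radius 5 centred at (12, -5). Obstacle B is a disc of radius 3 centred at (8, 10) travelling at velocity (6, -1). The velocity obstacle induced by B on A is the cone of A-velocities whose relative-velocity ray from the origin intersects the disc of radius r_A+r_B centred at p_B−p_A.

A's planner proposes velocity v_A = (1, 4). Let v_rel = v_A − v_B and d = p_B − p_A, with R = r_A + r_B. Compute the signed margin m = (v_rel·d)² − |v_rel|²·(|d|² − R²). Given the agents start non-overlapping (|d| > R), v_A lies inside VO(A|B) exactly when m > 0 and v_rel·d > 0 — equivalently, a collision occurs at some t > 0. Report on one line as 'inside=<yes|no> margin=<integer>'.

d = (-4, 15),  |d|² = 241;  R = 5+3 = 8,  c = 241−8² = 177
v_rel = (-5, 5),  |v_rel|² = 50;  v_rel·d = (-5)·(-4) + (5)·(15) = 95
50·t² − 190·t + 177 = 0  ⇒  m = 95² − 50·177 = 175
m = 175 > 0,  v_rel·d = 95 > 0  ⇒  inside

inside=yes margin=175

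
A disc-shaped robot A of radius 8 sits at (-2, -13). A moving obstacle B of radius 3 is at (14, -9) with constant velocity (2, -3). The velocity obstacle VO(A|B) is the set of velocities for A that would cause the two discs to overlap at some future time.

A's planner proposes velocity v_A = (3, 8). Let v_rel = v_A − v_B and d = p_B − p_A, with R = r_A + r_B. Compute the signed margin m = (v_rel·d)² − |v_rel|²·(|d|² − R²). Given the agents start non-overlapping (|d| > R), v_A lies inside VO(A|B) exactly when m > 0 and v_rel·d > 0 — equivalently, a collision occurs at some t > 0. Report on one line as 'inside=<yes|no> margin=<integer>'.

d = (16, 4),  |d|² = 272;  R = 8+3 = 11,  c = 272−11² = 151
v_rel = (1, 11),  |v_rel|² = 122;  v_rel·d = (1)·(16) + (11)·(4) = 60
122·t² − 120·t + 151 = 0  ⇒  m = 60² − 122·151 = -14822
m = -14822 < 0,  v_rel·d = 60 > 0  ⇒  outside

inside=no margin=-14822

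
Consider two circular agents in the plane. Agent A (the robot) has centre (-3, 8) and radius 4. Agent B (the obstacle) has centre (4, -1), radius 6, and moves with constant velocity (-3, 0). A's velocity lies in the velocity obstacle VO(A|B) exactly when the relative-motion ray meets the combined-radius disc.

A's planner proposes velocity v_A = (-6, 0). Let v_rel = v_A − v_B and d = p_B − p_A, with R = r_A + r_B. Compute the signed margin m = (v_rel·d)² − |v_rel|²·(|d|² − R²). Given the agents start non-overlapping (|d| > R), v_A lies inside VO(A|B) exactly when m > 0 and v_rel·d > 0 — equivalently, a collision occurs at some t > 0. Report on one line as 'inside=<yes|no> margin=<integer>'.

d = (7, -9),  |d|² = 130;  R = 4+6 = 10,  c = 130−10² = 30
v_rel = (-3, 0),  |v_rel|² = 9;  v_rel·d = (-3)·(7) + (0)·(-9) = -21
9·t² + 42·t + 30 = 0  ⇒  m = (-21)² − 9·30 = 171
m = 171 > 0,  v_rel·d = -21 < 0  ⇒  outside

inside=no margin=171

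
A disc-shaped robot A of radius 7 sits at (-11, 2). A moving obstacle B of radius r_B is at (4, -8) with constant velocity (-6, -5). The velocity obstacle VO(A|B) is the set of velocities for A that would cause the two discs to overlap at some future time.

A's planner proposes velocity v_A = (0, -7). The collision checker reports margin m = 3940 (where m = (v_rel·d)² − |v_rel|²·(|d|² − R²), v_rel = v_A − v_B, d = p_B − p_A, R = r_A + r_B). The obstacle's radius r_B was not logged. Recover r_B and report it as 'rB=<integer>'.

m = 3940
d = (15, -10);  v_rel = (6, -2),  |v_rel|² = 40
v_rel×d = (6)·(-10) − (-2)·(15) = -30
since m = R²·40 − (-30)²:  R² = (900 + 3940) / 40 = 121
R = √121 = 11  ⇒  r_B = 11 − 7 = 4

rB=4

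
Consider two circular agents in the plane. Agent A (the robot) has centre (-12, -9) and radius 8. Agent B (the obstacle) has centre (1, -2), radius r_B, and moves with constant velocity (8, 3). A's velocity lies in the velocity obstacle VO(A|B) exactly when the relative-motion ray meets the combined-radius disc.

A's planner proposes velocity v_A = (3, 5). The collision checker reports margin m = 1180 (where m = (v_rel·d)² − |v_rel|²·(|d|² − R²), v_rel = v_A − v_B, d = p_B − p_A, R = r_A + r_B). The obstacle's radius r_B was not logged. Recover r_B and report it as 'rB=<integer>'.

m = 1180
d = (13, 7);  v_rel = (-5, 2),  |v_rel|² = 29
v_rel×d = (-5)·(7) − (2)·(13) = -61
since m = R²·29 − (-61)²:  R² = (3721 + 1180) / 29 = 169
R = √169 = 13  ⇒  r_B = 13 − 8 = 5

rB=5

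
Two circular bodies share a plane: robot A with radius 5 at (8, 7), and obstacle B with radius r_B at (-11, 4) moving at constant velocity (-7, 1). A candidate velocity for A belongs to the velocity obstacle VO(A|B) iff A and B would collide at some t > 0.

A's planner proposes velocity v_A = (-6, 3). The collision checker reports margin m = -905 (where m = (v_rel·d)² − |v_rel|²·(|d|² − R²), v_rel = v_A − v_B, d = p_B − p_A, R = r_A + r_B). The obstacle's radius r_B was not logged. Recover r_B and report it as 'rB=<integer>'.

m = -905
d = (-19, -3);  v_rel = (1, 2),  |v_rel|² = 5
v_rel×d = (1)·(-3) − (2)·(-19) = 35
since m = R²·5 − 35²:  R² = (1225 + -905) / 5 = 64
R = √64 = 8  ⇒  r_B = 8 − 5 = 3

rB=3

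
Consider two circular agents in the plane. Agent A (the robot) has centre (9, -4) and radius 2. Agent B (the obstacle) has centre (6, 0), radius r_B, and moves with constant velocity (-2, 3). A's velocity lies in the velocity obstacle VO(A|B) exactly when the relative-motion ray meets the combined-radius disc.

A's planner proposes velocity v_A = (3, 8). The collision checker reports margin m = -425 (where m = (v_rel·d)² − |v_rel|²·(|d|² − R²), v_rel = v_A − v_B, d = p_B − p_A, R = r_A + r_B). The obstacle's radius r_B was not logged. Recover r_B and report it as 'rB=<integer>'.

m = -425
d = (-3, 4);  v_rel = (5, 5),  |v_rel|² = 50
v_rel×d = (5)·(4) − (5)·(-3) = 35
since m = R²·50 − 35²:  R² = (1225 + -425) / 50 = 16
R = √16 = 4  ⇒  r_B = 4 − 2 = 2

rB=2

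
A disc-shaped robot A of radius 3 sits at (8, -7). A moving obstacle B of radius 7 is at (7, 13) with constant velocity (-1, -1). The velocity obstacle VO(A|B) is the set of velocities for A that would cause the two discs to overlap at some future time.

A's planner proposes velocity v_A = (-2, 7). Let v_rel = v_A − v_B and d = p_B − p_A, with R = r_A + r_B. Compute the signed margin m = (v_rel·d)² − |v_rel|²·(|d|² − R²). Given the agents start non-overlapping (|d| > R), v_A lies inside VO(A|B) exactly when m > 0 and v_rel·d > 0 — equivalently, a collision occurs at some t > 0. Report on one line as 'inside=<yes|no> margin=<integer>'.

d = (-1, 20),  |d|² = 401;  R = 3+7 = 10,  c = 401−10² = 301
v_rel = (-1, 8),  |v_rel|² = 65;  v_rel·d = (-1)·(-1) + (8)·(20) = 161
65·t² − 322·t + 301 = 0  ⇒  m = 161² − 65·301 = 6356
m = 6356 > 0,  v_rel·d = 161 > 0  ⇒  inside

inside=yes margin=6356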